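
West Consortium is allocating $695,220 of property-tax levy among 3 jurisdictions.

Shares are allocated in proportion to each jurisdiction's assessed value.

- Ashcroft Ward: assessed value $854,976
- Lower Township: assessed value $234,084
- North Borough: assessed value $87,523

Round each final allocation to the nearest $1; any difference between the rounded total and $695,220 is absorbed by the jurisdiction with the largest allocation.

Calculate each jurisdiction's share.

Sum of assessed value: 1,176,583.
Proportional shares: Ashcroft Ward 854,976/1,176,583 × $695,220 = 505,188.68; Lower Township 234,084/1,176,583 × $695,220 = 138,315.68; North Borough 87,523/1,176,583 × $695,220 = 51,715.64.
Rounded to nearest $1: Ashcroft Ward $505,189; Lower Township $138,316; North Borough $51,716. Sum = $695,221.
Difference $695,220 − $695,221 = −$1 applied to largest allocation (Ashcroft Ward): Ashcroft Ward becomes $505,188.

Ashcroft Ward: $505,188 · Lower Township: $138,316 · North Borough: $51,716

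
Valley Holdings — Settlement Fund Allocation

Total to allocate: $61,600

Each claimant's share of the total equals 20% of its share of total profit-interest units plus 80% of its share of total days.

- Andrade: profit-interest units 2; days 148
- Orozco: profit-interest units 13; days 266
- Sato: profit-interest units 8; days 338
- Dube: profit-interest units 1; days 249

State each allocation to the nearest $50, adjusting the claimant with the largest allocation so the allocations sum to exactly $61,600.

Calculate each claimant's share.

Andrade: $8,300 · Orozco: $19,750 · Sato: $20,800 · Dube: $12,750

Totals — profit-interest units 24, days 1,001.
Blended shares (20% profit-interest units + 80% days): Andrade 0.1349; Orozco 0.3209; Sato 0.3368; Dube 0.2073.
Unrounded shares: Andrade 8,312.82; Orozco 19,768.72; Sato 20,746.67; Dube 12,771.79.
At nearest $50: Andrade $8,300; Orozco $19,750; Sato $20,750; Dube $12,750. Sum = $61,550.
Difference $61,600 − $61,550 = +$50 applied to largest allocation (Sato): Sato becomes $20,800.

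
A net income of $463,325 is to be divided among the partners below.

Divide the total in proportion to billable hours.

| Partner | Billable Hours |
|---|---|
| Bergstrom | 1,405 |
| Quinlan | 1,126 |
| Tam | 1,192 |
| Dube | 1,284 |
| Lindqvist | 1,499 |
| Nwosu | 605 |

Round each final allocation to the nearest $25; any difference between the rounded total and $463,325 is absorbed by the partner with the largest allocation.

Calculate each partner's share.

Sum of billable hours: 7,111.
Raw shares: Bergstrom 1,405/7,111 × $463,325 = 91,544.32; Quinlan 1,126/7,111 × $463,325 = 73,365.76; Tam 1,192/7,111 × $463,325 = 77,666.07; Dube 1,284/7,111 × $463,325 = 83,660.43; Lindqvist 1,499/7,111 × $463,325 = 97,668.99; Nwosu 605/7,111 × $463,325 = 39,419.44.
Rounded to nearest $25: Bergstrom $91,550; Quinlan $73,375; Tam $77,675; Dube $83,650; Lindqvist $97,675; Nwosu $39,425. Sum = $463,350.
Difference $463,325 − $463,350 = −$25 applied to largest allocation (Lindqvist): Lindqvist becomes $97,650.

Bergstrom: $91,550; Quinlan: $73,375; Tam: $77,675; Dube: $83,650; Lindqvist: $97,650; Nwosu: $39,425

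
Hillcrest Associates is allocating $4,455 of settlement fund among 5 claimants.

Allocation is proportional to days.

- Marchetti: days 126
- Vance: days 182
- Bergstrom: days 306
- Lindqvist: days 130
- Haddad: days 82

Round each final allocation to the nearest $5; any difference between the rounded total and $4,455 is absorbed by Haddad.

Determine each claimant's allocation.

Marchetti: $680 | Vance: $980 | Bergstrom: $1,650 | Lindqvist: $700 | Haddad: $445

Days total: 826.
Raw shares: Marchetti 126/826 × $4,455 = 679.58; Vance 182/826 × $4,455 = 981.61; Bergstrom 306/826 × $4,455 = 1,650.40; Lindqvist 130/826 × $4,455 = 701.15; Haddad 82/826 × $4,455 = 442.26.
At nearest $5: Marchetti $680; Vance $980; Bergstrom $1,650; Lindqvist $700; Haddad $440. Sum = $4,450.
Difference $4,455 − $4,450 = +$5 applied to Haddad: Haddad becomes $445.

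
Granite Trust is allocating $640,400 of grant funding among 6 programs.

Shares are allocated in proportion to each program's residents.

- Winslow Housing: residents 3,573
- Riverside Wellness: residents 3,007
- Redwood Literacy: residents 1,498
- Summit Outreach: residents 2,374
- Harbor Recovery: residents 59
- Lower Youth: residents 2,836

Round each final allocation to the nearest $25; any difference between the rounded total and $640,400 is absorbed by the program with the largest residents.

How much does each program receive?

Total residents = 13,347.
Unrounded shares: Winslow Housing 3,573/13,347 × $640,400 = 171,435.47; Riverside Wellness 3,007/13,347 × $640,400 = 144,278.32; Redwood Literacy 1,498/13,347 × $640,400 = 71,875.27; Summit Outreach 2,374/13,347 × $640,400 = 113,906.47; Harbor Recovery 59/13,347 × $640,400 = 2,830.87; Lower Youth 2,836/13,347 × $640,400 = 136,073.60.
After rounding ($25): Winslow Housing $171,425; Riverside Wellness $144,275; Redwood Literacy $71,875; Summit Outreach $113,900; Harbor Recovery $2,825; Lower Youth $136,075. Sum = $640,375.
Difference $640,400 − $640,375 = +$25 applied to largest residents (Winslow Housing): Winslow Housing becomes $171,450.

Winslow Housing: $171,450 | Riverside Wellness: $144,275 | Redwood Literacy: $71,875 | Summit Outreach: $113,900 | Harbor Recovery: $2,825 | Lower Youth: $136,075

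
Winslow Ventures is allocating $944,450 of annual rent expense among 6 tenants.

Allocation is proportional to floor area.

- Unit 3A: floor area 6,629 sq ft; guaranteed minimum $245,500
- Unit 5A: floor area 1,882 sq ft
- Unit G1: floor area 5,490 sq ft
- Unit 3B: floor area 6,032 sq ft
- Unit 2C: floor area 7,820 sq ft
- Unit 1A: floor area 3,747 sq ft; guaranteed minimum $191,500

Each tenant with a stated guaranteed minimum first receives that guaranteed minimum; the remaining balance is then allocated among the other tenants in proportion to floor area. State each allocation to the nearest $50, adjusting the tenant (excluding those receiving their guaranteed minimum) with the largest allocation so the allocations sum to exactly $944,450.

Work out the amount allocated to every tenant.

Unit 3A: $245,500 · Unit 5A: $45,000 · Unit G1: $131,250 · Unit 3B: $144,200 · Unit 2C: $187,000 · Unit 1A: $191,500

Minimums first: Unit 3A $245,500; Unit 1A $191,500. Residual $507,450.
Residual split over remaining floor area 21,224: Unit 5A 44,997.22 → $45,000; Unit G1 131,261.80 → $131,250; Unit 3B 144,220.62 → $144,200; Unit 2C 186,970.36 → $186,950.
Rounding difference +$50 applied to Unit 2C → $187,000.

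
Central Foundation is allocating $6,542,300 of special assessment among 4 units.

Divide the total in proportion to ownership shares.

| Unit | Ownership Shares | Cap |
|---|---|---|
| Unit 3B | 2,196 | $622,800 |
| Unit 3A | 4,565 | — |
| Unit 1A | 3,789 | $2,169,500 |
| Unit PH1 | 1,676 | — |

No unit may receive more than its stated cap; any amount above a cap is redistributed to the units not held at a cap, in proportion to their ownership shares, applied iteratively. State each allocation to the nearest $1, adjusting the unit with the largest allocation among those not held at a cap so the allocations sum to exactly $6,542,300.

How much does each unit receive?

Unit 3B: $622,800; Unit 3A: $2,742,950; Unit 1A: $2,169,500; Unit PH1: $1,007,050

Ownership shares total: 12,226.
Unconstrained shares: Unit 3B 1,175,109.67; Unit 3A 2,442,794.00; Unit 1A 2,027,545.78; Unit PH1 896,850.55.
Cap binds for Unit 3B ($622,800); remaining pool $5,919,500 reallocated over remaining ownership shares 10,030.
Cap binds for Unit 1A ($2,169,500); remaining pool $3,750,000 reallocated over remaining ownership shares 6,241.
Remaining shares: Unit 3A 2,742,949.85 → $2,742,950; Unit PH1 1,007,050.15 → $1,007,050.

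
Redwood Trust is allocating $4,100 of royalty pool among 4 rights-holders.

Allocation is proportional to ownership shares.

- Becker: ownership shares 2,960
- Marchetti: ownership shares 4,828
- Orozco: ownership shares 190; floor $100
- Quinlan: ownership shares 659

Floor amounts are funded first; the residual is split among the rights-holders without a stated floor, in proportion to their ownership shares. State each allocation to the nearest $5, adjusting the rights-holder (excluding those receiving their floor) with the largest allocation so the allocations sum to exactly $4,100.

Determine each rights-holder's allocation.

Minimums first: Orozco $100. Remaining pool $4,000.
Remaining pool split over remaining ownership shares 8,447: Becker 1,401.68 → $1,400; Marchetti 2,286.26 → $2,285; Quinlan 312.06 → $310.
Rounding difference +$5 applied to Marchetti → $2,290.

Becker: $1,400; Marchetti: $2,290; Orozco: $100; Quinlan: $310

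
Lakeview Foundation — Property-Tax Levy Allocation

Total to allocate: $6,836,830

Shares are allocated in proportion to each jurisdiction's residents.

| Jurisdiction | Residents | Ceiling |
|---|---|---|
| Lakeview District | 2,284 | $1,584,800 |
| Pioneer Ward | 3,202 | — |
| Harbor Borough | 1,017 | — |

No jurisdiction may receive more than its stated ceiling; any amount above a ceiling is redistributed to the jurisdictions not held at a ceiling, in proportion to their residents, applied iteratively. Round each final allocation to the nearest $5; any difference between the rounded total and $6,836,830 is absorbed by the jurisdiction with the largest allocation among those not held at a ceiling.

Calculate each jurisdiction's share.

Lakeview District: $1,584,800 | Pioneer Ward: $3,986,015 | Harbor Borough: $1,266,015

Sum of residents: 6,503.
Pro-rata shares before constraints: Lakeview District 2,401,248.61; Pioneer Ward 3,366,373.93; Harbor Borough 1,069,207.46.
Capped: Lakeview District ($1,584,800); remaining pool $5,252,030 reallocated over remaining residents 4,219.
Remaining shares: Pioneer Ward 3,986,015.66 → $3,986,015; Harbor Borough 1,266,014.34 → $1,266,015.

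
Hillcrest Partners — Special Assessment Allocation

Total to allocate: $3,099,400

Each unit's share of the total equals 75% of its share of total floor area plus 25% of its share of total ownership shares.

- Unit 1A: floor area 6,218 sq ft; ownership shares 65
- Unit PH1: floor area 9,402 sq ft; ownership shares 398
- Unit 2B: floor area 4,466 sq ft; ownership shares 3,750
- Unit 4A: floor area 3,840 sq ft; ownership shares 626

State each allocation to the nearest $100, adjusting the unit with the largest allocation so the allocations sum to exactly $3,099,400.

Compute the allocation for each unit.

Unit 1A: $614,500; Unit PH1: $977,200; Unit 2B: $1,034,400; Unit 4A: $473,300

Totals — floor area 23,926, ownership shares 4,839.
Combined weights (75% floor area + 25% ownership shares): Unit 1A 0.1983; Unit PH1 0.3153; Unit 2B 0.3337; Unit 4A 0.1527.
Pro-rata amounts: Unit 1A 614,523.04; Unit PH1 977,189.13; Unit 2B 1,034,370.59; Unit 4A 473,317.24.
After rounding ($100): Unit 1A $614,500; Unit PH1 $977,200; Unit 2B $1,034,400; Unit 4A $473,300. Sum = $3,099,400.
Rounded total matches; no reconciliation needed.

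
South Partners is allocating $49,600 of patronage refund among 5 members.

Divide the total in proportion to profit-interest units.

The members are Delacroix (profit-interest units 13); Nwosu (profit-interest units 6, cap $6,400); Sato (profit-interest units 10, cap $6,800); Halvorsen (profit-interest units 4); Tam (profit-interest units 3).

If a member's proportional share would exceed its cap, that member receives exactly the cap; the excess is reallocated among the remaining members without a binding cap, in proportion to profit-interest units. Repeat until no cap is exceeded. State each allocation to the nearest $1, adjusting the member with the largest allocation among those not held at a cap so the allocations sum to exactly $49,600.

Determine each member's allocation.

Delacroix: $23,660 | Nwosu: $6,400 | Sato: $6,800 | Halvorsen: $7,280 | Tam: $5,460

Total profit-interest units = 36.
Proportional shares (ignoring caps): Delacroix 17,911.11; Nwosu 8,266.67; Sato 13,777.78; Halvorsen 5,511.11; Tam 4,133.33.
Held at cap: Nwosu ($6,400), Sato ($6,800); remaining pool $36,400 reallocated over remaining profit-interest units 20.
Redistributed shares: Delacroix 23,660.00 → $23,660; Halvorsen 7,280.00 → $7,280; Tam 5,460.00 → $5,460.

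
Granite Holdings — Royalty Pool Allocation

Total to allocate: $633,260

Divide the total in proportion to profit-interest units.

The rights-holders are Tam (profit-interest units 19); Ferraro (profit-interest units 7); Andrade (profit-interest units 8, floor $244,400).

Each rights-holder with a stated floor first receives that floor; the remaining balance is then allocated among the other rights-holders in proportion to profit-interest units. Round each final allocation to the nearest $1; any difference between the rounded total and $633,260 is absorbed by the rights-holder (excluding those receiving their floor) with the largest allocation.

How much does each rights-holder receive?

Tam: $284,167; Ferraro: $104,693; Andrade: $244,400

Fund the minimums — Andrade $244,400. Remaining pool $388,860.
Remaining pool split over remaining profit-interest units 26: Tam 284,166.92 → $284,167; Ferraro 104,693.08 → $104,693.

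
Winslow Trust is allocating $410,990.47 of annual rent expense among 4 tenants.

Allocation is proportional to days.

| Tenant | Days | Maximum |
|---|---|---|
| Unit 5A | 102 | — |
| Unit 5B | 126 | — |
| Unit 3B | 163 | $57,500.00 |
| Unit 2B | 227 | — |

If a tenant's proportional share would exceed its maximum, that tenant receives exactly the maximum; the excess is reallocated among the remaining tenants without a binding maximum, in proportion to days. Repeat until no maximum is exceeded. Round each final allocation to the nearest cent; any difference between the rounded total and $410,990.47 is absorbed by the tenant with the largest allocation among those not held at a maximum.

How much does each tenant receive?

Combined days = 618.
Pro-rata shares before constraints: Unit 5A 67,833.3785; Unit 5B 83,794.1735; Unit 3B 108,400.3990; Unit 2B 150,962.5189.
Capped: Unit 3B ($57,500.00); residual $353,490.47 reallocated over remaining days 455.
Shares after redistribution: Unit 5A 79,244.0175 → $79,244.02; Unit 5B 97,889.6686 → $97,889.67; Unit 2B 176,356.7839 → $176,356.78.

Unit 5A: $79,244.02 · Unit 5B: $97,889.67 · Unit 3B: $57,500.00 · Unit 2B: $176,356.78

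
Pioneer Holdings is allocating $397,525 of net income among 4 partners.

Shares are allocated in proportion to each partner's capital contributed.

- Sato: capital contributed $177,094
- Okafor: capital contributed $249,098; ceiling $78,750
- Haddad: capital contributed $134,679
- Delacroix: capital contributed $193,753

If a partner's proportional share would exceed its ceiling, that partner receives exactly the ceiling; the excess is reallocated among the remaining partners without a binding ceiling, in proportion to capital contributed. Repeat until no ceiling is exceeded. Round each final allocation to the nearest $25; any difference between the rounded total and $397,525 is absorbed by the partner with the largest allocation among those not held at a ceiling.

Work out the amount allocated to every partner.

Sato: $111,675 · Okafor: $78,750 · Haddad: $84,925 · Delacroix: $122,175

Total capital contributed = 754,624.
Proportional shares (ignoring caps): Sato 93,290.56; Okafor 131,221.22; Haddad 70,946.95; Delacroix 102,066.28.
Cap binds for Okafor ($78,750); balance $318,775 reallocated over remaining capital contributed 505,526.
Remaining shares: Sato 111,672.08 → $111,675; Haddad 84,925.99 → $84,925; Delacroix 122,176.93 → $122,175.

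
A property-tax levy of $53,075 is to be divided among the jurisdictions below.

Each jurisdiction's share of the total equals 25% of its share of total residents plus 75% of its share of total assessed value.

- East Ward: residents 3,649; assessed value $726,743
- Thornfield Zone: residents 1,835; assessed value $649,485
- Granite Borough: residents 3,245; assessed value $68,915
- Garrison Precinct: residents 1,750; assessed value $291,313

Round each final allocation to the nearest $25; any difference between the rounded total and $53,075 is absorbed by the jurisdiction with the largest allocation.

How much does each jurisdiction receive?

Totals — residents 10,479, assessed value 1,736,456.
Combined weights (25% residents + 75% assessed value): East Ward 0.4009; Thornfield Zone 0.3243; Granite Borough 0.1072; Garrison Precinct 0.1676.
Raw shares: East Ward 21,280.19; Thornfield Zone 17,212.21; Granite Borough 5,688.69; Garrison Precinct 8,893.90.
At nearest $25: East Ward $21,275; Thornfield Zone $17,200; Granite Borough $5,700; Garrison Precinct $8,900. Sum = $53,075.
Rounded total matches; no reconciliation needed.

East Ward: $21,275 · Thornfield Zone: $17,200 · Granite Borough: $5,700 · Garrison Precinct: $8,900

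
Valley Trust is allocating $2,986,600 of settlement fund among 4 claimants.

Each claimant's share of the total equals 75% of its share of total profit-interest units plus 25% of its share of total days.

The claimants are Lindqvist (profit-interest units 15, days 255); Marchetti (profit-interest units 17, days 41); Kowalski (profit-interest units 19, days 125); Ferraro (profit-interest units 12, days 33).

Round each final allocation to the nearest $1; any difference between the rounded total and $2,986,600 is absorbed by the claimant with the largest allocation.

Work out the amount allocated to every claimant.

Profit-interest units total 63; days total 454.
Composite weights (75% profit-interest units + 25% days): Lindqvist 0.3190; Marchetti 0.2250; Kowalski 0.2950; Ferraro 0.1610.
Unrounded shares: Lindqvist 952,695.33; Marchetti 671,859.70; Kowalski 881,115.92; Ferraro 480,929.06.
After rounding ($1): Lindqvist $952,695; Marchetti $671,860; Kowalski $881,116; Ferraro $480,929. Sum = $2,986,600.
Sum already equals the total — no adjustment.

Lindqvist: $952,695 · Marchetti: $671,860 · Kowalski: $881,116 · Ferraro: $480,929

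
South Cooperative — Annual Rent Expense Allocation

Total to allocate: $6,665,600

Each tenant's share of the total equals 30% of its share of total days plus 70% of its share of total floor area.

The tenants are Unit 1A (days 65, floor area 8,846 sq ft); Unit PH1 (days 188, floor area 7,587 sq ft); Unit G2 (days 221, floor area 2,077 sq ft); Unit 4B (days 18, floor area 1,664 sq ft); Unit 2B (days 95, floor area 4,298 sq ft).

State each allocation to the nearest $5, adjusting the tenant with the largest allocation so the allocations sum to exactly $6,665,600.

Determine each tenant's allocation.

Totals — days 587, floor area 24,472.
Combined weights (30% days + 70% floor area): Unit 1A 0.2863; Unit PH1 0.3131; Unit G2 0.1724; Unit 4B 0.0568; Unit 2B 0.1715.
Proportional shares: Unit 1A 1,908,039.99; Unit PH1 2,087,007.51; Unit G2 1,148,869.11; Unit 4B 378,583.23; Unit 2B 1,143,100.16.
Rounded to nearest $5: Unit 1A $1,908,040; Unit PH1 $2,087,010; Unit G2 $1,148,870; Unit 4B $378,585; Unit 2B $1,143,100. Sum = $6,665,605.
Difference $6,665,600 − $6,665,605 = −$5 applied to largest allocation (Unit PH1): Unit PH1 becomes $2,087,005.

Unit 1A: $1,908,040 | Unit PH1: $2,087,005 | Unit G2: $1,148,870 | Unit 4B: $378,585 | Unit 2B: $1,143,100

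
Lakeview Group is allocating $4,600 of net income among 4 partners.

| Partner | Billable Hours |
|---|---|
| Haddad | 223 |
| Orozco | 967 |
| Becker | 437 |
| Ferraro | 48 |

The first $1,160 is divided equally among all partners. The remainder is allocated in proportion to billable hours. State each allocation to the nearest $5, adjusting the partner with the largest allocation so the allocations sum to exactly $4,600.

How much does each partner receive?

Equal tier: $1,160 ÷ 4 = $290 apiece.
Remainder $3,440 by billable hours (total 1,675): Haddad 457.98 → $460; Orozco 1,985.96 → $1,985; Becker 897.48 → $895; Ferraro 98.58 → $100.
Totals: Haddad $290 + $460 = $750; Orozco $290 + $1,985 = $2,275; Becker $290 + $895 = $1,185; Ferraro $290 + $100 = $390.

Haddad: $750 · Orozco: $2,275 · Becker: $1,185 · Ferraro: $390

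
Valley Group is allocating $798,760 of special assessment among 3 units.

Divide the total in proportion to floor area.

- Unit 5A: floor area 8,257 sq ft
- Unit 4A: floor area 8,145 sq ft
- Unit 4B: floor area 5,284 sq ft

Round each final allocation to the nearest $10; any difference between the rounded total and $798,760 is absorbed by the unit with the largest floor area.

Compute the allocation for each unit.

Total floor area = 8,257 + 8,145 + 5,284 = 21,686.
Unrounded shares: Unit 5A 304,129.91; Unit 4A 300,004.62; Unit 4B 194,625.47.
At nearest $10: Unit 5A $304,130; Unit 4A $300,000; Unit 4B $194,630. Sum = $798,760.
No rounding difference to absorb.

Unit 5A: $304,130; Unit 4A: $300,000; Unit 4B: $194,630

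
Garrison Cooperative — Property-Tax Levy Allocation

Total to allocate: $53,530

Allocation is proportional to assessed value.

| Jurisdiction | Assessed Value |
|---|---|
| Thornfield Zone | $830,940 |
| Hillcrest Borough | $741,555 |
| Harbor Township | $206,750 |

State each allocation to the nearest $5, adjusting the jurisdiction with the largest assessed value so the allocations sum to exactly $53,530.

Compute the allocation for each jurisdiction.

Thornfield Zone: $25,000 · Hillcrest Borough: $22,310 · Harbor Township: $6,220

Assessed value total: 830,940 + 741,555 + 206,750 = 1,779,245.
Raw shares: Thornfield Zone 24,999.49; Hillcrest Borough 22,310.27; Harbor Township 6,220.24.
Rounded to nearest $5: Thornfield Zone $25,000; Hillcrest Borough $22,310; Harbor Township $6,220. Sum = $53,530.
Rounded total matches; no reconciliation needed.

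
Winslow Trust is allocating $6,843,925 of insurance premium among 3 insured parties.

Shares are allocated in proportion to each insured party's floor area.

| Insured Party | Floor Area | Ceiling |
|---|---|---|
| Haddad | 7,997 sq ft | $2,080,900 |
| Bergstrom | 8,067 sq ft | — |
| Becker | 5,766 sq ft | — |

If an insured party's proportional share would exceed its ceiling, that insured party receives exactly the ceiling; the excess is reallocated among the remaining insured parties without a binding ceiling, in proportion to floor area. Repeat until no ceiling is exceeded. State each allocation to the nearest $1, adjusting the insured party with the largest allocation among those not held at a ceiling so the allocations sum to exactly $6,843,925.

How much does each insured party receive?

Sum of floor area: 21,830.
Pro-rata shares before constraints: Haddad 2,507,140.09; Bergstrom 2,529,085.80; Becker 1,807,699.11.
Capped: Haddad ($2,080,900); balance $4,763,025 reallocated over remaining floor area 13,833.
Redistributed shares: Bergstrom 2,777,656.52 → $2,777,657; Becker 1,985,368.48 → $1,985,368.

Haddad: $2,080,900 · Bergstrom: $2,777,657 · Becker: $1,985,368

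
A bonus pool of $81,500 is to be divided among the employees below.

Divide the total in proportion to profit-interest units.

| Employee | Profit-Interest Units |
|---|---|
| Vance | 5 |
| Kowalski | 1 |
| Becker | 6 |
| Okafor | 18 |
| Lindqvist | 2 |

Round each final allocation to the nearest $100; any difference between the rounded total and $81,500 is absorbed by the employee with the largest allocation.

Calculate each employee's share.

Profit-interest units total: 32.
Pro-rata amounts: Vance 5/32 × $81,500 = 12,734.38; Kowalski 1/32 × $81,500 = 2,546.88; Becker 6/32 × $81,500 = 15,281.25; Okafor 18/32 × $81,500 = 45,843.75; Lindqvist 2/32 × $81,500 = 5,093.75.
Rounded to nearest $100: Vance $12,700; Kowalski $2,500; Becker $15,300; Okafor $45,800; Lindqvist $5,100. Sum = $81,400.
Difference $81,500 − $81,400 = +$100 applied to largest allocation (Okafor): Okafor becomes $45,900.

Vance: $12,700 · Kowalski: $2,500 · Becker: $15,300 · Okafor: $45,900 · Lindqvist: $5,100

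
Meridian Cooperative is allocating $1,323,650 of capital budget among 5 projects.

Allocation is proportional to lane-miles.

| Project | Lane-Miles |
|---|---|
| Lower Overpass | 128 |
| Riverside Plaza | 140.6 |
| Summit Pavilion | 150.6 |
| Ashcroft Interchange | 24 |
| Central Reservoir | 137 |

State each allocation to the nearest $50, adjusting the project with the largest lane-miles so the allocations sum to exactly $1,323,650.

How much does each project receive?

Lower Overpass: $292,000; Riverside Plaza: $320,750; Summit Pavilion: $343,600; Ashcroft Interchange: $54,750; Central Reservoir: $312,550

Combined lane-miles = 580.2.
Raw shares: Lower Overpass 128/580.2 × $1,323,650 = 292,015.17; Riverside Plaza 140.6/580.2 × $1,323,650 = 320,760.41; Summit Pavilion 150.6/580.2 × $1,323,650 = 343,574.10; Ashcroft Interchange 24/580.2 × $1,323,650 = 54,752.84; Central Reservoir 137/580.2 × $1,323,650 = 312,547.48.
Rounded to nearest $50: Lower Overpass $292,000; Riverside Plaza $320,750; Summit Pavilion $343,550; Ashcroft Interchange $54,750; Central Reservoir $312,550. Sum = $1,323,600.
Difference $1,323,650 − $1,323,600 = +$50 applied to largest lane-miles (Summit Pavilion): Summit Pavilion becomes $343,600.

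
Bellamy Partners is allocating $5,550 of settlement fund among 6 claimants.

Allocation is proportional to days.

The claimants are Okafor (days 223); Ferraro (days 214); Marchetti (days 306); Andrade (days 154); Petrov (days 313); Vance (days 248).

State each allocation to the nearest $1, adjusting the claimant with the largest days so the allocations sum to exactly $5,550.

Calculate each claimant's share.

Combined days = 223 + 214 + 306 + 154 + 313 + 248 = 1,458.
Pro-rata amounts: Okafor 848.87; Ferraro 814.61; Marchetti 1,164.81; Andrade 586.21; Petrov 1,191.46; Vance 944.03.
After rounding ($1): Okafor $849; Ferraro $815; Marchetti $1,165; Andrade $586; Petrov $1,191; Vance $944. Sum = $5,550.
No rounding difference to absorb.

Okafor: $849 · Ferraro: $815 · Marchetti: $1,165 · Andrade: $586 · Petrov: $1,191 · Vance: $944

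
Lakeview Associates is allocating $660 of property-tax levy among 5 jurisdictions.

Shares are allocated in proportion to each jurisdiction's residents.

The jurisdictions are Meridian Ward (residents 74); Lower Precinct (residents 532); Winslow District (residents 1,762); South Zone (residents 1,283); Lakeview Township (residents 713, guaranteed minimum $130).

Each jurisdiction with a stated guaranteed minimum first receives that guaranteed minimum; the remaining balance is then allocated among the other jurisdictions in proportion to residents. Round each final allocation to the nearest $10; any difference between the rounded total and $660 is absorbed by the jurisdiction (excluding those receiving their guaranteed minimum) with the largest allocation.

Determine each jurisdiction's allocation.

Meridian Ward: $10 · Lower Precinct: $80 · Winslow District: $250 · South Zone: $190 · Lakeview Township: $130

Minimums first: Lakeview Township $130. Remaining pool $530.
Remaining pool split over remaining residents 3,651: Meridian Ward 10.74 → $10; Lower Precinct 77.23 → $80; Winslow District 255.78 → $260; South Zone 186.25 → $190.
Rounding difference −$10 applied to Winslow District → $250.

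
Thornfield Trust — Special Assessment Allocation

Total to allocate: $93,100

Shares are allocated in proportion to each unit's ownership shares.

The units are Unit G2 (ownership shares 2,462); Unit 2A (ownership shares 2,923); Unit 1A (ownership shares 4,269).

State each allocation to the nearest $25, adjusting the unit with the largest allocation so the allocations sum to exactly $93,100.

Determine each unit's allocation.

Unit G2: $23,750 · Unit 2A: $28,200 · Unit 1A: $41,150

Sum of ownership shares: 9,654.
Pro-rata amounts: Unit G2 2,462/9,654 × $93,100 = 23,742.72; Unit 2A 2,923/9,654 × $93,100 = 28,188.45; Unit 1A 4,269/9,654 × $93,100 = 41,168.83.
At nearest $25: Unit G2 $23,750; Unit 2A $28,200; Unit 1A $41,175. Sum = $93,125.
Difference $93,100 − $93,125 = −$25 applied to largest allocation (Unit 1A): Unit 1A becomes $41,150.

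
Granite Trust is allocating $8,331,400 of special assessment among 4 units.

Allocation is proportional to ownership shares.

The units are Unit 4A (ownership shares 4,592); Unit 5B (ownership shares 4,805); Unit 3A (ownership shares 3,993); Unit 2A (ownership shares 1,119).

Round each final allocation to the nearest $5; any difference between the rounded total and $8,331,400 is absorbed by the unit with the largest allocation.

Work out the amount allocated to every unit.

Sum of ownership shares: 14,509.
Unrounded shares: Unit 4A 4,592/14,509 × $8,331,400 = 2,636,831.54; Unit 5B 4,805/14,509 × $8,331,400 = 2,759,141.02; Unit 3A 3,993/14,509 × $8,331,400 = 2,292,872.02; Unit 2A 1,119/14,509 × $8,331,400 = 642,555.42.
After rounding ($5): Unit 4A $2,636,830; Unit 5B $2,759,140; Unit 3A $2,292,870; Unit 2A $642,555. Sum = $8,331,395.
Difference $8,331,400 − $8,331,395 = +$5 applied to largest allocation (Unit 5B): Unit 5B becomes $2,759,145.

Unit 4A: $2,636,830; Unit 5B: $2,759,145; Unit 3A: $2,292,870; Unit 2A: $642,555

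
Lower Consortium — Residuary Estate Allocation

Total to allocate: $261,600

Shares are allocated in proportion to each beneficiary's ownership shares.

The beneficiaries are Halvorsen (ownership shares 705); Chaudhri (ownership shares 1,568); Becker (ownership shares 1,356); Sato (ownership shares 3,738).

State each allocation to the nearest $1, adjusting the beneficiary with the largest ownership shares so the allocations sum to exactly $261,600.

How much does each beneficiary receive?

Sum of ownership shares: 7,367.
Unrounded shares: Halvorsen 705/7,367 × $261,600 = 25,034.34; Chaudhri 1,568/7,367 × $261,600 = 55,679.22; Becker 1,356/7,367 × $261,600 = 48,151.16; Sato 3,738/7,367 × $261,600 = 132,735.28.
After rounding ($1): Halvorsen $25,034; Chaudhri $55,679; Becker $48,151; Sato $132,735. Sum = $261,599.
Difference $261,600 − $261,599 = +$1 applied to largest ownership shares (Sato): Sato becomes $132,736.

Halvorsen: $25,034 | Chaudhri: $55,679 | Becker: $48,151 | Sato: $132,736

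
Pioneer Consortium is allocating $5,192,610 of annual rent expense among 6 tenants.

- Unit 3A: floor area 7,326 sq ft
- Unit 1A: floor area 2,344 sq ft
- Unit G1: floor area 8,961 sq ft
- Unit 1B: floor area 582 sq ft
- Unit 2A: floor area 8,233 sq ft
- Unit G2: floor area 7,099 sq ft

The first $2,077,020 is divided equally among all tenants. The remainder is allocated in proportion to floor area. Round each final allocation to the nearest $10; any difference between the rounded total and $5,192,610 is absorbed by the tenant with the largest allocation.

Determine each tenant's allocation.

First tranche $2,077,020 split equally: $346,170 each.
Remainder $3,115,590 by floor area (total 34,545): Unit 3A 660,726.95 → $660,730; Unit 1A 211,403.76 → $211,400; Unit G1 808,186.48 → $808,190; Unit 1B 52,490.18 → $52,490; Unit 2A 742,528.66 → $742,530; Unit G2 640,253.97 → $640,250.
Totals: Unit 3A $346,170 + $660,730 = $1,006,900; Unit 1A $346,170 + $211,400 = $557,570; Unit G1 $346,170 + $808,190 = $1,154,360; Unit 1B $346,170 + $52,490 = $398,660; Unit 2A $346,170 + $742,530 = $1,088,700; Unit G2 $346,170 + $640,250 = $986,420.

Unit 3A: $1,006,900; Unit 1A: $557,570; Unit G1: $1,154,360; Unit 1B: $398,660; Unit 2A: $1,088,700; Unit G2: $986,420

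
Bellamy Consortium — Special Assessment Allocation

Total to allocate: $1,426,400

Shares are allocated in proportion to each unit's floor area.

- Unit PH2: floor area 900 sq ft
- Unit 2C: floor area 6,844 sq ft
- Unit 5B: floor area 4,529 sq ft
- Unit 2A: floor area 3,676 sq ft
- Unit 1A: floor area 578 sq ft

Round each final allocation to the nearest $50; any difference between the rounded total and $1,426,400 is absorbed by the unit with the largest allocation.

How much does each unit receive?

Unit PH2: $77,700 · Unit 2C: $590,650 · Unit 5B: $390,900 · Unit 2A: $317,250 · Unit 1A: $49,900

Combined floor area = 16,527.
Raw shares: Unit PH2 900/16,527 × $1,426,400 = 77,676.53; Unit 2C 6,844/16,527 × $1,426,400 = 590,686.85; Unit 5B 4,529/16,527 × $1,426,400 = 390,885.56; Unit 2A 3,676/16,527 × $1,426,400 = 317,265.47; Unit 1A 578/16,527 × $1,426,400 = 49,885.59.
At nearest $50: Unit PH2 $77,700; Unit 2C $590,700; Unit 5B $390,900; Unit 2A $317,250; Unit 1A $49,900. Sum = $1,426,450.
Difference $1,426,400 − $1,426,450 = −$50 applied to largest allocation (Unit 2C): Unit 2C becomes $590,650.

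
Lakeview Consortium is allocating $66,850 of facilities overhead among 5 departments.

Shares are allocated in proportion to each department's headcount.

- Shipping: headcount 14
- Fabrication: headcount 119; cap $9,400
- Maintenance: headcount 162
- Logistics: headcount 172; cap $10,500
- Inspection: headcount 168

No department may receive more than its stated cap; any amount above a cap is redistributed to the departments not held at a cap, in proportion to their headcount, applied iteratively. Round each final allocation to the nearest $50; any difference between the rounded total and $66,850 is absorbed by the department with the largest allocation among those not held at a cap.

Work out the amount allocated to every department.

Shipping: $1,900 | Fabrication: $9,400 | Maintenance: $22,100 | Logistics: $10,500 | Inspection: $22,950

Sum of headcount: 635.
Proportional shares (ignoring caps): Shipping 1,473.86; Fabrication 12,527.80; Maintenance 17,054.65; Logistics 18,107.40; Inspection 17,686.30.
Capped: Fabrication ($9,400), Logistics ($10,500); remaining pool $46,950 reallocated over remaining headcount 344.
Remaining shares: Shipping 1,910.76 → $1,900; Maintenance 22,110.17 → $22,100; Inspection 22,929.07 → $22,950.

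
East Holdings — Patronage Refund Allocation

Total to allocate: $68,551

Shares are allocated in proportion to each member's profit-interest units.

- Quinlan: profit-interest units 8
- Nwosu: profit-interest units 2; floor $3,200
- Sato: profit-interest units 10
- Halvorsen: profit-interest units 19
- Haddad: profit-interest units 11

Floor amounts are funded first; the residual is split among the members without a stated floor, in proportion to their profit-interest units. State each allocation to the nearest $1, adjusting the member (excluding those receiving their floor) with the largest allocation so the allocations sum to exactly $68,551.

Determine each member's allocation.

Quinlan: $10,892 | Nwosu: $3,200 | Sato: $13,615 | Halvorsen: $25,868 | Haddad: $14,976

Fund the minimums — Nwosu $3,200. Residual $65,351.
Residual split over remaining profit-interest units 48: Quinlan 10,891.83 → $10,892; Sato 13,614.79 → $13,615; Halvorsen 25,868.10 → $25,868; Haddad 14,976.27 → $14,976.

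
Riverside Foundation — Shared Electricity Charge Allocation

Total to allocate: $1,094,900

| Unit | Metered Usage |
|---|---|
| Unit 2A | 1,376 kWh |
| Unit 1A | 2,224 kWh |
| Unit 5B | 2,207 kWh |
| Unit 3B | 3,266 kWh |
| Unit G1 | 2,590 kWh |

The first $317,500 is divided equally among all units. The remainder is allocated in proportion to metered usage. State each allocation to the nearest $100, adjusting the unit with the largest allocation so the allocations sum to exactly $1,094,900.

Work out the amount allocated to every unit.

$317,500 shared equally gives $63,500 per unit.
Remainder $777,400 by metered usage (total 11,663): Unit 2A 91,717.60 → $91,700; Unit 1A 148,241.24 → $148,200; Unit 5B 147,108.10 → $147,100; Unit 3B 217,696.00 → $217,700; Unit G1 172,637.06 → $172,600.
Rounding difference +$100 on remainder applied to Unit 3B.
Totals: Unit 2A $63,500 + $91,700 = $155,200; Unit 1A $63,500 + $148,200 = $211,700; Unit 5B $63,500 + $147,100 = $210,600; Unit 3B $63,500 + $217,800 = $281,300; Unit G1 $63,500 + $172,600 = $236,100.

Unit 2A: $155,200 · Unit 1A: $211,700 · Unit 5B: $210,600 · Unit 3B: $281,300 · Unit G1: $236,100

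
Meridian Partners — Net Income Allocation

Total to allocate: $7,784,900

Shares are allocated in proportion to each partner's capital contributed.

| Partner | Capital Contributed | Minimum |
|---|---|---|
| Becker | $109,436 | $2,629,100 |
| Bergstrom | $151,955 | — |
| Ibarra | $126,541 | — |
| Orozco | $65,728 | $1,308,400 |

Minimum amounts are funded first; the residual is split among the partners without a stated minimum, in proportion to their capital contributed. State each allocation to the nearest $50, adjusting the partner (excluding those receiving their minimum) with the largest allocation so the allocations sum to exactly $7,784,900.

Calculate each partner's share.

Becker: $2,629,100; Bergstrom: $2,099,250; Ibarra: $1,748,150; Orozco: $1,308,400

Guaranteed amounts: Becker $2,629,100; Orozco $1,308,400. Balance $3,847,400.
Balance split over remaining capital contributed 278,496: Bergstrom 2,099,246.19 → $2,099,250; Ibarra 1,748,153.81 → $1,748,150.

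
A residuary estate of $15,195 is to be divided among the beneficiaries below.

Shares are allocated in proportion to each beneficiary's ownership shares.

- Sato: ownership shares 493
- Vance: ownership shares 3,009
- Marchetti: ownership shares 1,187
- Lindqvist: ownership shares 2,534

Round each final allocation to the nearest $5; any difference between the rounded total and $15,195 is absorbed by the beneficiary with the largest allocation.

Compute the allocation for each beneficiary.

Total ownership shares = 7,223.
Unrounded shares: Sato 493/7,223 × $15,195 = 1,037.12; Vance 3,009/7,223 × $15,195 = 6,330.02; Marchetti 1,187/7,223 × $15,195 = 2,497.09; Lindqvist 2,534/7,223 × $15,195 = 5,330.77.
At nearest $5: Sato $1,035; Vance $6,330; Marchetti $2,495; Lindqvist $5,330. Sum = $15,190.
Difference $15,195 − $15,190 = +$5 applied to largest allocation (Vance): Vance becomes $6,335.

Sato: $1,035; Vance: $6,335; Marchetti: $2,495; Lindqvist: $5,330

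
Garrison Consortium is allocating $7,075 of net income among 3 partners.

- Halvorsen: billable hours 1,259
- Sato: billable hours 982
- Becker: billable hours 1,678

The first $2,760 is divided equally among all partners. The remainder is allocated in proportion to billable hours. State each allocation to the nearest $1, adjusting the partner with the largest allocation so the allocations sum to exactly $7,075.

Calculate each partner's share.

Halvorsen: $2,306 | Sato: $2,001 | Becker: $2,768

$2,760 shared equally gives $920 per partner.
Remainder $4,315 by billable hours (total 3,919): Halvorsen 1,386.22 → $1,386; Sato 1,081.23 → $1,081; Becker 1,847.56 → $1,848.
Totals: Halvorsen $920 + $1,386 = $2,306; Sato $920 + $1,081 = $2,001; Becker $920 + $1,848 = $2,768.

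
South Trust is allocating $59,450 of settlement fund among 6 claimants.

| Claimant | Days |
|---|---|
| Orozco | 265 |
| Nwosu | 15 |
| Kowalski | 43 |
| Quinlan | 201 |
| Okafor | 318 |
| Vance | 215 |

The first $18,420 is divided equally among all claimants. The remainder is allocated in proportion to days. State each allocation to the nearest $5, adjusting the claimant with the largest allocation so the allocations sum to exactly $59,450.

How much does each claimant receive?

$18,420 shared equally gives $3,070 per claimant.
Remainder $41,030 by days (total 1,057): Orozco 10,286.61 → $10,285; Nwosu 582.26 → $580; Kowalski 1,669.15 → $1,670; Quinlan 7,802.30 → $7,800; Okafor 12,343.94 → $12,345; Vance 8,345.74 → $8,345.
Rounding difference +$5 on remainder applied to Okafor.
Totals: Orozco $3,070 + $10,285 = $13,355; Nwosu $3,070 + $580 = $3,650; Kowalski $3,070 + $1,670 = $4,740; Quinlan $3,070 + $7,800 = $10,870; Okafor $3,070 + $12,350 = $15,420; Vance $3,070 + $8,345 = $11,415.

Orozco: $13,355 | Nwosu: $3,650 | Kowalski: $4,740 | Quinlan: $10,870 | Okafor: $15,420 | Vance: $11,415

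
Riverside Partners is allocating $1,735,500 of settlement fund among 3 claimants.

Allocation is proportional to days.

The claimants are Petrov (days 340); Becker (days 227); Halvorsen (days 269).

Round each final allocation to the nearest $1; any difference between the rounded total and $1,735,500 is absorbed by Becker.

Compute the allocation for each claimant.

Total days = 836.
Unrounded shares: Petrov 340/836 × $1,735,500 = 705,825.36; Becker 227/836 × $1,735,500 = 471,242.22; Halvorsen 269/836 × $1,735,500 = 558,432.42.
After rounding ($1): Petrov $705,825; Becker $471,242; Halvorsen $558,432. Sum = $1,735,499.
Difference $1,735,500 − $1,735,499 = +$1 applied to Becker: Becker becomes $471,243.

Petrov: $705,825 · Becker: $471,243 · Halvorsen: $558,432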